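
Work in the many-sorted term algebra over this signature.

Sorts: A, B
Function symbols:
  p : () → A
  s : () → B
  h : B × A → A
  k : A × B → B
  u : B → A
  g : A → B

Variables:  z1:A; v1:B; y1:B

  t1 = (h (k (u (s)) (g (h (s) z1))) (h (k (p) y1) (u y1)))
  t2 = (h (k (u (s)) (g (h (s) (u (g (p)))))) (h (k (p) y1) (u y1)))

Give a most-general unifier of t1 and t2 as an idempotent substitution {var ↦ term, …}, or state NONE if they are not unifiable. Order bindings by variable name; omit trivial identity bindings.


{z1 ↦ (u (g (p)))}


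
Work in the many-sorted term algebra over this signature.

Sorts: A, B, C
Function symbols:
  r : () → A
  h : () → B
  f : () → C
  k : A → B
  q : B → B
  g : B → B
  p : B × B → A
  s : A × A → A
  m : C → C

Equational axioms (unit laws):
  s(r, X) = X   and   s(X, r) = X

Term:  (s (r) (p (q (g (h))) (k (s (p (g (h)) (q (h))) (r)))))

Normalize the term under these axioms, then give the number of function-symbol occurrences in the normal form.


size = 10

1. (s (r) (p (q (g (h))) (k (s (p (g (h)) (q (h))) (r)))))  →  (p (q (g (h))) (k (s (p (g (h)) (q (h))) (r))))
2. (p (q (g (h))) (k (s (p (g (h)) (q (h))) (r))))  →  (p (q (g (h))) (k (p (g (h)) (q (h)))))
normal form: (p (q (g (h))) (k (p (g (h)) (q (h)))))


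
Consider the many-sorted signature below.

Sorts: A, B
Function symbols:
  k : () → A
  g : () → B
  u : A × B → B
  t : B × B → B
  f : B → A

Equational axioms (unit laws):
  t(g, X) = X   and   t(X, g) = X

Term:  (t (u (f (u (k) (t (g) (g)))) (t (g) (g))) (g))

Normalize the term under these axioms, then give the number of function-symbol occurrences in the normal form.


size = 6

1. (t (u (f (u (k) (t (g) (g)))) (t (g) (g))) (g))  →  (u (f (u (k) (t (g) (g)))) (t (g) (g)))
2. (u (f (u (k) (t (g) (g)))) (t (g) (g)))  →  (u (f (u (k) (g))) (t (g) (g)))
3. (u (f (u (k) (g))) (t (g) (g)))  →  (u (f (u (k) (g))) (g))
normal form: (u (f (u (k) (g))) (g))


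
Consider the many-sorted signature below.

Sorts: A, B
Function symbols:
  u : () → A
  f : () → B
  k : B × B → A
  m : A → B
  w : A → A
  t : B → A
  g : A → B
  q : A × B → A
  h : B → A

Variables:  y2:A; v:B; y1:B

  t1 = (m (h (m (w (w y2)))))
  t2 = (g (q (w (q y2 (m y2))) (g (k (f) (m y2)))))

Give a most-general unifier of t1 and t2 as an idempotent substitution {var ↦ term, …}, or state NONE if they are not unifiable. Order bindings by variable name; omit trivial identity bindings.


NONE (not unifiable)

head clash or occurs-check failure — not unifiable


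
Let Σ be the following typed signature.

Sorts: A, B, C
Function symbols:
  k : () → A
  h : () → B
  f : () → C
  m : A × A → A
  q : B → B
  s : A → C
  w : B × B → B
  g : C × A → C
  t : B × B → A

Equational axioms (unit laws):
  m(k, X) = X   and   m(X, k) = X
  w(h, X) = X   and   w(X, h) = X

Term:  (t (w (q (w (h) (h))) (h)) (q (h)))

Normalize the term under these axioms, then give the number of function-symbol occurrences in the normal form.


size = 5

1. (t (w (q (w (h) (h))) (h)) (q (h)))  →  (t (q (w (h) (h))) (q (h)))
2. (t (q (w (h) (h))) (q (h)))  →  (t (q (h)) (q (h)))
normal form: (t (q (h)) (q (h)))


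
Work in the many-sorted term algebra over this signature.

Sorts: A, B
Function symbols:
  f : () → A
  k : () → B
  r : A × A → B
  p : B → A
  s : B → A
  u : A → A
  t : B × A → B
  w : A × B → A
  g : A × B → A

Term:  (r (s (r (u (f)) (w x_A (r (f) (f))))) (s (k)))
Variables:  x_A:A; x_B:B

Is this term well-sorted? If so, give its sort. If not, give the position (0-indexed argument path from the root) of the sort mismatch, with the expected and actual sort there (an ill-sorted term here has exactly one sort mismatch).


well-sorted; sort = B

        (f) : A
      (u (f)) : A
        x_A : A
          (f) : A
          (f) : A
        (r (f) (f)) : B
      (w x_A (r (f) (f))) : A
    (r (u (f)) (w x_A (r (f) (f)))) : B
  (s (r (u (f)) (w x_A (r (f) (f))))) : A
    (k) : B
  (s (k)) : A
(r (s (r (u (f)) (w x_A (r (f) (f))))) (s (k))) : B


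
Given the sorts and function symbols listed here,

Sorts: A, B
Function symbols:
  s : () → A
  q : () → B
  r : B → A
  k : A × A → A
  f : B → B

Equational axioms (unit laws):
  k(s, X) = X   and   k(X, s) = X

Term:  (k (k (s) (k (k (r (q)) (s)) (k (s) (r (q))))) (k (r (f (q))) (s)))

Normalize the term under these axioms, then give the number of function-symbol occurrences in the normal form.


size = 9

1. (k (k (s) (k (k (r (q)) (s)) (k (s) (r (q))))) (k (r (f (q))) (s)))  →  (k (k (k (r (q)) (s)) (k (s) (r (q)))) (k (r (f (q))) (s)))
2. (k (k (k (r (q)) (s)) (k (s) (r (q)))) (k (r (f (q))) (s)))  →  (k (k (r (q)) (k (s) (r (q)))) (k (r (f (q))) (s)))
3. (k (k (r (q)) (k (s) (r (q)))) (k (r (f (q))) (s)))  →  (k (k (r (q)) (r (q))) (k (r (f (q))) (s)))
4. (k (k (r (q)) (r (q))) (k (r (f (q))) (s)))  →  (k (k (r (q)) (r (q))) (r (f (q))))
normal form: (k (k (r (q)) (r (q))) (r (f (q))))


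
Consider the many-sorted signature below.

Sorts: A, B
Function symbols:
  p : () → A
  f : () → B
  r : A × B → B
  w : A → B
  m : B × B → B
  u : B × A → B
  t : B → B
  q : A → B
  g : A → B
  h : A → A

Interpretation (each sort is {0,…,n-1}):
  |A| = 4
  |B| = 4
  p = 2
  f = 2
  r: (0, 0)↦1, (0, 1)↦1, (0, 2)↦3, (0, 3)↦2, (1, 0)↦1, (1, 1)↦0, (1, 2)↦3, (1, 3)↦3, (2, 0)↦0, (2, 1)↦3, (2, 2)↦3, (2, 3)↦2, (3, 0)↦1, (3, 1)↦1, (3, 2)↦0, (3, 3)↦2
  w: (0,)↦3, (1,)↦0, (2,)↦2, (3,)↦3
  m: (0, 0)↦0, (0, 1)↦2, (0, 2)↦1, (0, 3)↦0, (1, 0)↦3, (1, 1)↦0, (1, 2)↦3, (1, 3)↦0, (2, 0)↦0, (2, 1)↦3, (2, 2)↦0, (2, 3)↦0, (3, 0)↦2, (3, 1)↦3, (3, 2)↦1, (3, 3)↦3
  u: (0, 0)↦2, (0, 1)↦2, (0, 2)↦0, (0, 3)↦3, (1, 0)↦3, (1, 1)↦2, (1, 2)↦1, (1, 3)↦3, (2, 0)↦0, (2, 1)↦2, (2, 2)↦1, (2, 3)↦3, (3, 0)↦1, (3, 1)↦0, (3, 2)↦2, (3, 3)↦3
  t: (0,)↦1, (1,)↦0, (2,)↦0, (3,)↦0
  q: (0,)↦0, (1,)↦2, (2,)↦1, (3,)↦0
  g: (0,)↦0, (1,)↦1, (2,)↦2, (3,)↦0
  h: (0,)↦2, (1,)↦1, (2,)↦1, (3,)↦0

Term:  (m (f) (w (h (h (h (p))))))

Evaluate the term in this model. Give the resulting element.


value = 0

  f = 2
  p = 2
  (h (p)) = h(2,) = 1
  (h (h (p))) = h(1,) = 1
  (h (h (h (p)))) = h(1,) = 1
  (w (h (h (h (p))))) = w(1,) = 0
  (m (f) (w (h (h (h (p)))))) = m(2, 0) = 0


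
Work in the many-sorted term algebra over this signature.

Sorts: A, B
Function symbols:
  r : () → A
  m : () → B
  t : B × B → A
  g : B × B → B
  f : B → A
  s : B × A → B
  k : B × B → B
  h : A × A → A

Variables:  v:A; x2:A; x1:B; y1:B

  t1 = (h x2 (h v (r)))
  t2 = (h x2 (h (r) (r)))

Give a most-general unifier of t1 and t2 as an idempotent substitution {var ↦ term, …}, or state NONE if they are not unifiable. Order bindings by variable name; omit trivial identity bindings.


{v ↦ (r)}


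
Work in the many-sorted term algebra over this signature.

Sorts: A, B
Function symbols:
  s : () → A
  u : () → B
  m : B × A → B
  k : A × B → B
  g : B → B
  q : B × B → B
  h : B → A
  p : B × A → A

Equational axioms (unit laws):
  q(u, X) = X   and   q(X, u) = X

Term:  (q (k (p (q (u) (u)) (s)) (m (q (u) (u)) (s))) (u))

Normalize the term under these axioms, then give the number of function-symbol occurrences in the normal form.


1. (q (k (p (q (u) (u)) (s)) (m (q (u) (u)) (s))) (u))  →  (k (p (q (u) (u)) (s)) (m (q (u) (u)) (s)))
2. (k (p (q (u) (u)) (s)) (m (q (u) (u)) (s)))  →  (k (p (u) (s)) (m (q (u) (u)) (s)))
3. (k (p (u) (s)) (m (q (u) (u)) (s)))  →  (k (p (u) (s)) (m (u) (s)))
normal form: (k (p (u) (s)) (m (u) (s)))

size = 7


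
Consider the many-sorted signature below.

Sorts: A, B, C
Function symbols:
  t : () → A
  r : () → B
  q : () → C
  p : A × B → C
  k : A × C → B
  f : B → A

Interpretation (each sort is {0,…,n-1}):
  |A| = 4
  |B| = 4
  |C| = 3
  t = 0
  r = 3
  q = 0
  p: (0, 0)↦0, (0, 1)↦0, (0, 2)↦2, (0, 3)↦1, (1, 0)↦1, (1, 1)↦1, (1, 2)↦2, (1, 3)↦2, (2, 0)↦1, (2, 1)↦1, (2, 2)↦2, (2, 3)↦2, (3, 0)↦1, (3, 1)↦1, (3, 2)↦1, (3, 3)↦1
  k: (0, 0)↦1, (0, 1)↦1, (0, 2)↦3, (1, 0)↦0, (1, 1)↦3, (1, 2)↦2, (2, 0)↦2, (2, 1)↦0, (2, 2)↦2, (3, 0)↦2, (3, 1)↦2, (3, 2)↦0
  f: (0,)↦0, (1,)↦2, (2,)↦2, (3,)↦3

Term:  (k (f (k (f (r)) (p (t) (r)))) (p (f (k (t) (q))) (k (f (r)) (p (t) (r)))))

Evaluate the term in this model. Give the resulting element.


value = 2

  r = 3
  (f (r)) = f(3,) = 3
  t = 0
  r = 3
  (p (t) (r)) = p(0, 3) = 1
  (k (f (r)) (p (t) (r))) = k(3, 1) = 2
  (f (k (f (r)) (p (t) (r)))) = f(2,) = 2
  t = 0
  q = 0
  (k (t) (q)) = k(0, 0) = 1
  (f (k (t) (q))) = f(1,) = 2
  r = 3
  (f (r)) = f(3,) = 3
  t = 0
  r = 3
  (p (t) (r)) = p(0, 3) = 1
  (k (f (r)) (p (t) (r))) = k(3, 1) = 2
  (p (f (k (t) (q))) (k (f (r)) (p (t) (r)))) = p(2, 2) = 2
  (k (f (k (f (r)) (p (t) (r)))) (p (f (k (t) (q))) (k (f (r)) (p (t) (r))))) = k(2, 2) = 2


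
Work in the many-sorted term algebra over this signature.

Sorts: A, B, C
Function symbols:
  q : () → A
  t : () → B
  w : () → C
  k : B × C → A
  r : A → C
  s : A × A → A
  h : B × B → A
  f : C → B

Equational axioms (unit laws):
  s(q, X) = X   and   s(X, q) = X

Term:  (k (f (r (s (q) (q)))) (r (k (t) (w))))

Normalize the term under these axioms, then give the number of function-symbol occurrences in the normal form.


1. (k (f (r (s (q) (q)))) (r (k (t) (w))))  →  (k (f (r (q))) (r (k (t) (w))))
normal form: (k (f (r (q))) (r (k (t) (w))))

size = 8


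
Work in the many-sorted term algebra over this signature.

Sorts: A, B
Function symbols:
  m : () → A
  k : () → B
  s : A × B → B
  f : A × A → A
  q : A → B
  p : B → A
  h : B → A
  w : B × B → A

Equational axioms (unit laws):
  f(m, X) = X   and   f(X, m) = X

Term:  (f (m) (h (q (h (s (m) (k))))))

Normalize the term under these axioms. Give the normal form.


normal form = (h (q (h (s (m) (k)))))

1. (f (m) (h (q (h (s (m) (k))))))  →  (h (q (h (s (m) (k)))))


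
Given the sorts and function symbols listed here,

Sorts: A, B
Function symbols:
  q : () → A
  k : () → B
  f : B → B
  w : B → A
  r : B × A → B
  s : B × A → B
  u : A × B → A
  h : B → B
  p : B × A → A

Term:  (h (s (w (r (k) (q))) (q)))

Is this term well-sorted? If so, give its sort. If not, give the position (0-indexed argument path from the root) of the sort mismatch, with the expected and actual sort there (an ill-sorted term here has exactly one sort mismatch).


        (k) : B
        (q) : A
      (r (k) (q)) : B
    (w (r (k) (q))) : A
    (q) : A
  (s (w (r (k) (q))) (q)) : ✗ arg 0 at [0, 0] has sort A, expected B

ill-sorted at position [0, 0]: expected B, got A


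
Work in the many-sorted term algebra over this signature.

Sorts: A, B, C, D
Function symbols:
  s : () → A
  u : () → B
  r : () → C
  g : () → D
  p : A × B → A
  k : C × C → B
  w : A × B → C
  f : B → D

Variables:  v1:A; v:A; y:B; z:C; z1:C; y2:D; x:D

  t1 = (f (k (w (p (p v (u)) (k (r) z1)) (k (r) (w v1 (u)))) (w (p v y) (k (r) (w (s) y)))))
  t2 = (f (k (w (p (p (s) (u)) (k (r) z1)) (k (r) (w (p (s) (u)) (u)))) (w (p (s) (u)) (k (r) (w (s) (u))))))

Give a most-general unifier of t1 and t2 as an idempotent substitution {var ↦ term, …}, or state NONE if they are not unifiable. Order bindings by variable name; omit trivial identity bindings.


{v ↦ (s), v1 ↦ (p (s) (u)), y ↦ (u)}


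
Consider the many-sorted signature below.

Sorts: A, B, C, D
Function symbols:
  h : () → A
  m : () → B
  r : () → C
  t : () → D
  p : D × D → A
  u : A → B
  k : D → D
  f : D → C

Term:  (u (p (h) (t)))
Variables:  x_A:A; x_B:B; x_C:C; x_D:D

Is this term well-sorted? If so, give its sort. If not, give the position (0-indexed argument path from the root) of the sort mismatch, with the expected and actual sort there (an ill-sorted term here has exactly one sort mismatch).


    (h) : A
    (t) : D
  (p (h) (t)) : ✗ arg 0 at [0, 0] has sort A, expected D

ill-sorted at position [0, 0]: expected D, got A


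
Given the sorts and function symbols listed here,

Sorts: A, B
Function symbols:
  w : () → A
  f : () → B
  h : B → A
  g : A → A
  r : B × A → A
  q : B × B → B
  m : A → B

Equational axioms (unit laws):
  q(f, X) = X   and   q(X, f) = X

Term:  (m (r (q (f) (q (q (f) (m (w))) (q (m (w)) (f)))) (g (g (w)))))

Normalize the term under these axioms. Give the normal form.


1. (m (r (q (f) (q (q (f) (m (w))) (q (m (w)) (f)))) (g (g (w)))))  →  (m (r (q (q (f) (m (w))) (q (m (w)) (f))) (g (g (w)))))
2. (m (r (q (q (f) (m (w))) (q (m (w)) (f))) (g (g (w)))))  →  (m (r (q (m (w)) (q (m (w)) (f))) (g (g (w)))))
3. (m (r (q (m (w)) (q (m (w)) (f))) (g (g (w)))))  →  (m (r (q (m (w)) (m (w))) (g (g (w)))))

normal form = (m (r (q (m (w)) (m (w))) (g (g (w)))))


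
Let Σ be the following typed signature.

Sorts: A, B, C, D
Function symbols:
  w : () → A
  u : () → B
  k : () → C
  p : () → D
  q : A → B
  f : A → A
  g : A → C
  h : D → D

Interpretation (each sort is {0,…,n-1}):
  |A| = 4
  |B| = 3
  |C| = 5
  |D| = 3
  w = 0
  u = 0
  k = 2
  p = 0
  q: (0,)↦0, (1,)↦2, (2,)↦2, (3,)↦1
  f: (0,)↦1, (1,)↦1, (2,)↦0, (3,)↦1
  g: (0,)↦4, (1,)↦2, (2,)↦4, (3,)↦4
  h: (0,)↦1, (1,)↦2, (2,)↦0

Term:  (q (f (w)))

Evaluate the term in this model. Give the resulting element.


  w = 0
  (f (w)) = f(0,) = 1
  (q (f (w))) = q(1,) = 2

value = 2


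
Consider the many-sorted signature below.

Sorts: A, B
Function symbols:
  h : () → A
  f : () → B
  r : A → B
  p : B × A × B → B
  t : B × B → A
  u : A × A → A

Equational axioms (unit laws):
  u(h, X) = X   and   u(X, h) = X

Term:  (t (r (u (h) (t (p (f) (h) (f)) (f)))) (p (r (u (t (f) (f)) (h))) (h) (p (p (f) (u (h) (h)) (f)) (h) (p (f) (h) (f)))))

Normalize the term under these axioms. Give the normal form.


1. (t (r (u (h) (t (p (f) (h) (f)) (f)))) (p (r (u (t (f) (f)) (h))) (h) (p (p (f) (u (h) (h)) (f)) (h) (p (f) (h) (f)))))  →  (t (r (t (p (f) (h) (f)) (f))) (p (r (u (t (f) (f)) (h))) (h) (p (p (f) (u (h) (h)) (f)) (h) (p (f) (h) (f)))))
2. (t (r (t (p (f) (h) (f)) (f))) (p (r (u (t (f) (f)) (h))) (h) (p (p (f) (u (h) (h)) (f)) (h) (p (f) (h) (f)))))  →  (t (r (t (p (f) (h) (f)) (f))) (p (r (t (f) (f))) (h) (p (p (f) (u (h) (h)) (f)) (h) (p (f) (h) (f)))))
3. (t (r (t (p (f) (h) (f)) (f))) (p (r (t (f) (f))) (h) (p (p (f) (u (h) (h)) (f)) (h) (p (f) (h) (f)))))  →  (t (r (t (p (f) (h) (f)) (f))) (p (r (t (f) (f))) (h) (p (p (f) (h) (f)) (h) (p (f) (h) (f)))))

normal form = (t (r (t (p (f) (h) (f)) (f))) (p (r (t (f) (f))) (h) (p (p (f) (h) (f)) (h) (p (f) (h) (f)))))


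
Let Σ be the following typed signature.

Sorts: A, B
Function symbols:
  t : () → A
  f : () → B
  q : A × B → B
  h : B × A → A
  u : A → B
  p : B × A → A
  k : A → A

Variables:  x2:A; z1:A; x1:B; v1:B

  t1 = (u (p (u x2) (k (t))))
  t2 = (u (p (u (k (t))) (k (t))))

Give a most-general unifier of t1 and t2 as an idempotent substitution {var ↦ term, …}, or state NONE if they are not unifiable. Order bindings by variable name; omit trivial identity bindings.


{x2 ↦ (k (t))}


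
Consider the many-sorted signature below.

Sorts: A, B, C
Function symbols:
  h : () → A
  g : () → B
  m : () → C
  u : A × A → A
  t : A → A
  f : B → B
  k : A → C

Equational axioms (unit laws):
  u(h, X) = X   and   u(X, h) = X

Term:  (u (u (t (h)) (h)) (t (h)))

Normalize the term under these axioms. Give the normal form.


1. (u (u (t (h)) (h)) (t (h)))  →  (u (t (h)) (t (h)))

normal form = (u (t (h)) (t (h)))


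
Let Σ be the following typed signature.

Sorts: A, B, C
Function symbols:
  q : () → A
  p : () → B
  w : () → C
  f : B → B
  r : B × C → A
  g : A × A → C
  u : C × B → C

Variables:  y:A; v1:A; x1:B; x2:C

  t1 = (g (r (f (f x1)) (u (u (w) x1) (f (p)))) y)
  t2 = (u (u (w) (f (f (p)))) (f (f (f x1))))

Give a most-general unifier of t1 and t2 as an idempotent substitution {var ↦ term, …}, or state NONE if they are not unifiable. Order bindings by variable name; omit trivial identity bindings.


NONE (not unifiable)

head clash or occurs-check failure — not unifiable


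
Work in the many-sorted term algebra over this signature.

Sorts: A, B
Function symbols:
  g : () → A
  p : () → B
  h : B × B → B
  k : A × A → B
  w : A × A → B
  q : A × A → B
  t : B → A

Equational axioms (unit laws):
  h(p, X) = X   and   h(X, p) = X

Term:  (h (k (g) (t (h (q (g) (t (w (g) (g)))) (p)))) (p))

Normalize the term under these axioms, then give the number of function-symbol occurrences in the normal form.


size = 9

1. (h (k (g) (t (h (q (g) (t (w (g) (g)))) (p)))) (p))  →  (k (g) (t (h (q (g) (t (w (g) (g)))) (p))))
2. (k (g) (t (h (q (g) (t (w (g) (g)))) (p))))  →  (k (g) (t (q (g) (t (w (g) (g))))))
normal form: (k (g) (t (q (g) (t (w (g) (g))))))


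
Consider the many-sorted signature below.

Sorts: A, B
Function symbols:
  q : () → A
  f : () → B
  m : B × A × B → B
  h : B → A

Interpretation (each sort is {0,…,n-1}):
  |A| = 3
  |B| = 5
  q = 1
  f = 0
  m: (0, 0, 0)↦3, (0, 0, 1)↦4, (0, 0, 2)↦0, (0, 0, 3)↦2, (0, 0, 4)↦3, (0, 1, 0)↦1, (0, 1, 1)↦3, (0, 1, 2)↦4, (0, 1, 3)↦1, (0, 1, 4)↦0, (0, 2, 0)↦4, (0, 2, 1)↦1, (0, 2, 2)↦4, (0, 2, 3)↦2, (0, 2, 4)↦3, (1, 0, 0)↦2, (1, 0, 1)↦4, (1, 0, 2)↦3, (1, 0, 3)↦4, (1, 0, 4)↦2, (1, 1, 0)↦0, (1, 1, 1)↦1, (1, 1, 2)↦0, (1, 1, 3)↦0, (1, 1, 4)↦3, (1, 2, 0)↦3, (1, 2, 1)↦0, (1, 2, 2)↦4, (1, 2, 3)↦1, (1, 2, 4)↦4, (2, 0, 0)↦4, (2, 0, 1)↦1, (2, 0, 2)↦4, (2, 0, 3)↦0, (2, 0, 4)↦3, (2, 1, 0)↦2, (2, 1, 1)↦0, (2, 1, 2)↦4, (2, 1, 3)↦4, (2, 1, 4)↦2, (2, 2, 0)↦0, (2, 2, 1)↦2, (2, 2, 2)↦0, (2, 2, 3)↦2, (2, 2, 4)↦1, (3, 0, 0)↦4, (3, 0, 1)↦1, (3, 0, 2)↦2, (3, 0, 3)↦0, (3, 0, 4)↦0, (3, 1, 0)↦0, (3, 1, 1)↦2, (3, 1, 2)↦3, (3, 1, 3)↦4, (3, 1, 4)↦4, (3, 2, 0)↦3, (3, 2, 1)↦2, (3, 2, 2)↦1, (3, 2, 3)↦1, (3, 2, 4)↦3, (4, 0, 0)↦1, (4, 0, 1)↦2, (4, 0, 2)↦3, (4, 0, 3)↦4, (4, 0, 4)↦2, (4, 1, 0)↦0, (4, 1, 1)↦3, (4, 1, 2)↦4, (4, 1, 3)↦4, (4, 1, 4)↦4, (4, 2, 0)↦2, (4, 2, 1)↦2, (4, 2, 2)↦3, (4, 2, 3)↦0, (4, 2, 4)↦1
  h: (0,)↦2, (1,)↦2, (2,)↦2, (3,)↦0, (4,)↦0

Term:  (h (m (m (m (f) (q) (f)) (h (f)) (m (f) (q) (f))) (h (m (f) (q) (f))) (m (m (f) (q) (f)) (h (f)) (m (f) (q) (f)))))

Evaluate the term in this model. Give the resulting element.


value = 0

  f = 0
  q = 1
  f = 0
  (m (f) (q) (f)) = m(0, 1, 0) = 1
  f = 0
  (h (f)) = h(0,) = 2
  f = 0
  q = 1
  f = 0
  (m (f) (q) (f)) = m(0, 1, 0) = 1
  (m (m (f) (q) (f)) (h (f)) (m (f) (q) (f))) = m(1, 2, 1) = 0
  f = 0
  q = 1
  f = 0
  (m (f) (q) (f)) = m(0, 1, 0) = 1
  (h (m (f) (q) (f))) = h(1,) = 2
  f = 0
  q = 1
  f = 0
  (m (f) (q) (f)) = m(0, 1, 0) = 1
  f = 0
  (h (f)) = h(0,) = 2
  f = 0
  q = 1
  f = 0
  (m (f) (q) (f)) = m(0, 1, 0) = 1
  (m (m (f) (q) (f)) (h (f)) (m (f) (q) (f))) = m(1, 2, 1) = 0
  (m (m (m (f) (q) (f)) (h (f)) (m (f) (q) (f))) (h (m (f) (q) (f))) (m (m (f) (q) (f)) (h (f)) (m (f) (q) (f)))) = m(0, 2, 0) = 4
  (h (m (m (m (f) (q) (f)) (h (f)) (m (f) (q) (f))) (h (m (f) (q) (f))) (m (m (f) (q) (f)) (h (f)) (m (f) (q) (f))))) = h(4,) = 0


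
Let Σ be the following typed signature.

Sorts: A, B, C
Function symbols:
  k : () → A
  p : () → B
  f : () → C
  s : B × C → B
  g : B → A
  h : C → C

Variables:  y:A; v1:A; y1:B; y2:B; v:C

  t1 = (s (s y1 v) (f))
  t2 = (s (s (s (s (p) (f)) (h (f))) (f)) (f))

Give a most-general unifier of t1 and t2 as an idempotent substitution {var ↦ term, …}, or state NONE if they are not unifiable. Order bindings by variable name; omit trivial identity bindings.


{v ↦ (f), y1 ↦ (s (s (p) (f)) (h (f)))}


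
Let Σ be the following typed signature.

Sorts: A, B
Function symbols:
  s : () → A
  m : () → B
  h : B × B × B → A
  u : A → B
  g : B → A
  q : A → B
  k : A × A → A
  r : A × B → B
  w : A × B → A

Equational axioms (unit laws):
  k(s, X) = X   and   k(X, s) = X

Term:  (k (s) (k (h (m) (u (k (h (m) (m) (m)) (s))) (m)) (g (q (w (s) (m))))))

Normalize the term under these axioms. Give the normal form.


1. (k (s) (k (h (m) (u (k (h (m) (m) (m)) (s))) (m)) (g (q (w (s) (m))))))  →  (k (h (m) (u (k (h (m) (m) (m)) (s))) (m)) (g (q (w (s) (m)))))
2. (k (h (m) (u (k (h (m) (m) (m)) (s))) (m)) (g (q (w (s) (m)))))  →  (k (h (m) (u (h (m) (m) (m))) (m)) (g (q (w (s) (m)))))

normal form = (k (h (m) (u (h (m) (m) (m))) (m)) (g (q (w (s) (m)))))


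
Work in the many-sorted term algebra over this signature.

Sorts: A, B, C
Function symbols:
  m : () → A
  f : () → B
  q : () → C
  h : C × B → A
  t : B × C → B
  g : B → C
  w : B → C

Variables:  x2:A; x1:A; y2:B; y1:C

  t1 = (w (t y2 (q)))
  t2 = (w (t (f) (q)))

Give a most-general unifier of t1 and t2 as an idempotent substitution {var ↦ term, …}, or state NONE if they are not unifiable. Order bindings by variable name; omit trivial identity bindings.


{y2 ↦ (f)}


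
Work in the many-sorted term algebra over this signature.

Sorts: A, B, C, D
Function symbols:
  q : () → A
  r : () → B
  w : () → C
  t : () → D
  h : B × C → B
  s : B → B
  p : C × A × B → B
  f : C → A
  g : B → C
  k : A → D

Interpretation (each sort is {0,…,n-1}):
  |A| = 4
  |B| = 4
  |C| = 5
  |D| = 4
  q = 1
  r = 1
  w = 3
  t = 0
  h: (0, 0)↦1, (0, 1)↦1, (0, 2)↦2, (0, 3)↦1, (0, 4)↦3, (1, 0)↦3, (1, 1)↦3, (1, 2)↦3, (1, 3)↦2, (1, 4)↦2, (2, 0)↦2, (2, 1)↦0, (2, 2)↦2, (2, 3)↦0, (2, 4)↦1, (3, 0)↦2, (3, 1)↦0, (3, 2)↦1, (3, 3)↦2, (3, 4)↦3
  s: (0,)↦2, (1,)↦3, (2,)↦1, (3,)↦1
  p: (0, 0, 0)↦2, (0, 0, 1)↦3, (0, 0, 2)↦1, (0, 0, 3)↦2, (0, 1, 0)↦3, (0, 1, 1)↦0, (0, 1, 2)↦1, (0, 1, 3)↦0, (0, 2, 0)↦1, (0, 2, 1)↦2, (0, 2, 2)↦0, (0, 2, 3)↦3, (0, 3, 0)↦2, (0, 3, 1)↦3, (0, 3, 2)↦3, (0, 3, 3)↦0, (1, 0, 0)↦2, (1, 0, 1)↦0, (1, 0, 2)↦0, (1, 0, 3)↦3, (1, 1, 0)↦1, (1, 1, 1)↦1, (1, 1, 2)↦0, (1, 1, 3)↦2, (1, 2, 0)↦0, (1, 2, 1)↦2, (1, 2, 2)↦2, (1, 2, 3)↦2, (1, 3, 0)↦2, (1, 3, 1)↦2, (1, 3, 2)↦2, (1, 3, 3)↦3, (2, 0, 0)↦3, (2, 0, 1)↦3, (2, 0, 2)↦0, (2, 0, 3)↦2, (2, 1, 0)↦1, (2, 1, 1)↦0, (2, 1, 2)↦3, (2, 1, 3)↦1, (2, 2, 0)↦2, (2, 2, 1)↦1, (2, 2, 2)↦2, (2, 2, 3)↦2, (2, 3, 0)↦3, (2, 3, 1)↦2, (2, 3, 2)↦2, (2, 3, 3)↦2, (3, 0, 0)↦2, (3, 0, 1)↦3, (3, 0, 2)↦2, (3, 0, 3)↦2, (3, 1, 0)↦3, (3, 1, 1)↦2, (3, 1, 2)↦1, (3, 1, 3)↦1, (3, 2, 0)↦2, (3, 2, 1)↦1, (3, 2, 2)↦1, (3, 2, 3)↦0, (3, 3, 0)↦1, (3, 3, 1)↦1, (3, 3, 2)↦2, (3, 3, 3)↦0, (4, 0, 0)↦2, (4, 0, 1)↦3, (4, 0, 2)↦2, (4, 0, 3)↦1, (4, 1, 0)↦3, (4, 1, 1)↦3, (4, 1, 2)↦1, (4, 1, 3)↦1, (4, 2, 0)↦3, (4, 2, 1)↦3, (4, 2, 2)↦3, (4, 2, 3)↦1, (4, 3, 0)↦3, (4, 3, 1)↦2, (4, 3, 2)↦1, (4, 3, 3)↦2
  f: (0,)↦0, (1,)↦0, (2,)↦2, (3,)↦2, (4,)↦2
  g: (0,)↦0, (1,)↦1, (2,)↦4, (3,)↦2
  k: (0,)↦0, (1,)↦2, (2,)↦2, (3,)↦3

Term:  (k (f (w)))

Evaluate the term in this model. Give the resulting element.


value = 2

  w = 3
  (f (w)) = f(3,) = 2
  (k (f (w))) = k(2,) = 2


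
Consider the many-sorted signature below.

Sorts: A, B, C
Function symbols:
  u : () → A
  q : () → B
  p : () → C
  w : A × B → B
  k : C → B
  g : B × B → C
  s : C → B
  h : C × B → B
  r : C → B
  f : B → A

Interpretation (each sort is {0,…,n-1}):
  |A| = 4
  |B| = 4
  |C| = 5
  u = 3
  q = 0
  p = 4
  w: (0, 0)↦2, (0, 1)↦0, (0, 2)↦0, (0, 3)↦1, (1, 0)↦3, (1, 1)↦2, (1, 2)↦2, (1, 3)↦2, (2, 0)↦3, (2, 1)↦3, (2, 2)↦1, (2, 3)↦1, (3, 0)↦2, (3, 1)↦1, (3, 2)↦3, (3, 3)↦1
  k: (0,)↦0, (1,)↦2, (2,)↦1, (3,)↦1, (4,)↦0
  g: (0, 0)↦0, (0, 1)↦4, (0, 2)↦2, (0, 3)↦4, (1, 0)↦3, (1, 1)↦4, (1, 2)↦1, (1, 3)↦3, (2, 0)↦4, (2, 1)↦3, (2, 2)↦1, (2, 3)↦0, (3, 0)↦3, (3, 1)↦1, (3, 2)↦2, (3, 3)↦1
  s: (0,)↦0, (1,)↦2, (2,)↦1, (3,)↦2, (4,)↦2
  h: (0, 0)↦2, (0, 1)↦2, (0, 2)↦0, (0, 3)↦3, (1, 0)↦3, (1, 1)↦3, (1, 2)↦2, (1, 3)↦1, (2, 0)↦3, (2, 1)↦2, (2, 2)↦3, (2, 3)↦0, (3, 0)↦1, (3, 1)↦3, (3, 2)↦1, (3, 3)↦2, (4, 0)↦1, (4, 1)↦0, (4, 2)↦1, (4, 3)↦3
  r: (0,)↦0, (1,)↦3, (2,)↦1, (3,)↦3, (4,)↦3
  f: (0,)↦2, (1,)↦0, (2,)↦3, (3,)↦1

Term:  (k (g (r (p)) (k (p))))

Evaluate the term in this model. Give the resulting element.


  p = 4
  (r (p)) = r(4,) = 3
  p = 4
  (k (p)) = k(4,) = 0
  (g (r (p)) (k (p))) = g(3, 0) = 3
  (k (g (r (p)) (k (p)))) = k(3,) = 1

value = 1


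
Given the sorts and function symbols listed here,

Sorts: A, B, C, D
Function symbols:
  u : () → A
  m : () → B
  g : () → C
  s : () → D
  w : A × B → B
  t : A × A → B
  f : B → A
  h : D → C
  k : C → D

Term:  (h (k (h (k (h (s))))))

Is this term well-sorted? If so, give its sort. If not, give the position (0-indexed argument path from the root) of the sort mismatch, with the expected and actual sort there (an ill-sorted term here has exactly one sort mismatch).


          (s) : D
        (h (s)) : C
      (k (h (s))) : D
    (h (k (h (s)))) : C
  (k (h (k (h (s))))) : D
(h (k (h (k (h (s)))))) : C

well-sorted; sort = C


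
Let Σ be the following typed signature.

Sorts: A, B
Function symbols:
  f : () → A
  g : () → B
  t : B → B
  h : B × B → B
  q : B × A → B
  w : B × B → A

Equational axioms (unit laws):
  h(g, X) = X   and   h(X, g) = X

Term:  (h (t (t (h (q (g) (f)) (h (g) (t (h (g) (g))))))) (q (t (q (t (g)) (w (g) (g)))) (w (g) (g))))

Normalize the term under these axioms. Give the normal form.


1. (h (t (t (h (q (g) (f)) (h (g) (t (h (g) (g))))))) (q (t (q (t (g)) (w (g) (g)))) (w (g) (g))))  →  (h (t (t (h (q (g) (f)) (t (h (g) (g)))))) (q (t (q (t (g)) (w (g) (g)))) (w (g) (g))))
2. (h (t (t (h (q (g) (f)) (t (h (g) (g)))))) (q (t (q (t (g)) (w (g) (g)))) (w (g) (g))))  →  (h (t (t (h (q (g) (f)) (t (g))))) (q (t (q (t (g)) (w (g) (g)))) (w (g) (g))))

normal form = (h (t (t (h (q (g) (f)) (t (g))))) (q (t (q (t (g)) (w (g) (g)))) (w (g) (g))))


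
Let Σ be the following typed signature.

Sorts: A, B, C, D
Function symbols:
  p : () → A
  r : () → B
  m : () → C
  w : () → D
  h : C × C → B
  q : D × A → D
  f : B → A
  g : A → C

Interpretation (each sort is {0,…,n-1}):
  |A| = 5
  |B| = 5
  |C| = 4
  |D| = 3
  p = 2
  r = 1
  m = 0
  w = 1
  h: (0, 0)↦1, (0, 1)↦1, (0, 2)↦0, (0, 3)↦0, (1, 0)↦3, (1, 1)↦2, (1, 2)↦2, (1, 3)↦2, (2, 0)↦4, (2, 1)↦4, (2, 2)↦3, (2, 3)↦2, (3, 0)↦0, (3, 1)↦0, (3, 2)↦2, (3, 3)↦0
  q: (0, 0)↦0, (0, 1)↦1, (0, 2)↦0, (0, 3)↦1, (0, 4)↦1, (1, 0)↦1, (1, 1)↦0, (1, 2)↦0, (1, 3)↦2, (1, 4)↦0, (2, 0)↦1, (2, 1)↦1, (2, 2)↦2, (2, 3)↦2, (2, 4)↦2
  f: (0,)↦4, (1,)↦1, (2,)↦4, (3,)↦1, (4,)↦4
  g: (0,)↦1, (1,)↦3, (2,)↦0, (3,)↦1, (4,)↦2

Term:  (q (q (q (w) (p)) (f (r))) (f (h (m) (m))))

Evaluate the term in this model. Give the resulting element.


  w = 1
  p = 2
  (q (w) (p)) = q(1, 2) = 0
  r = 1
  (f (r)) = f(1,) = 1
  (q (q (w) (p)) (f (r))) = q(0, 1) = 1
  m = 0
  m = 0
  (h (m) (m)) = h(0, 0) = 1
  (f (h (m) (m))) = f(1,) = 1
  (q (q (q (w) (p)) (f (r))) (f (h (m) (m)))) = q(1, 1) = 0

value = 0


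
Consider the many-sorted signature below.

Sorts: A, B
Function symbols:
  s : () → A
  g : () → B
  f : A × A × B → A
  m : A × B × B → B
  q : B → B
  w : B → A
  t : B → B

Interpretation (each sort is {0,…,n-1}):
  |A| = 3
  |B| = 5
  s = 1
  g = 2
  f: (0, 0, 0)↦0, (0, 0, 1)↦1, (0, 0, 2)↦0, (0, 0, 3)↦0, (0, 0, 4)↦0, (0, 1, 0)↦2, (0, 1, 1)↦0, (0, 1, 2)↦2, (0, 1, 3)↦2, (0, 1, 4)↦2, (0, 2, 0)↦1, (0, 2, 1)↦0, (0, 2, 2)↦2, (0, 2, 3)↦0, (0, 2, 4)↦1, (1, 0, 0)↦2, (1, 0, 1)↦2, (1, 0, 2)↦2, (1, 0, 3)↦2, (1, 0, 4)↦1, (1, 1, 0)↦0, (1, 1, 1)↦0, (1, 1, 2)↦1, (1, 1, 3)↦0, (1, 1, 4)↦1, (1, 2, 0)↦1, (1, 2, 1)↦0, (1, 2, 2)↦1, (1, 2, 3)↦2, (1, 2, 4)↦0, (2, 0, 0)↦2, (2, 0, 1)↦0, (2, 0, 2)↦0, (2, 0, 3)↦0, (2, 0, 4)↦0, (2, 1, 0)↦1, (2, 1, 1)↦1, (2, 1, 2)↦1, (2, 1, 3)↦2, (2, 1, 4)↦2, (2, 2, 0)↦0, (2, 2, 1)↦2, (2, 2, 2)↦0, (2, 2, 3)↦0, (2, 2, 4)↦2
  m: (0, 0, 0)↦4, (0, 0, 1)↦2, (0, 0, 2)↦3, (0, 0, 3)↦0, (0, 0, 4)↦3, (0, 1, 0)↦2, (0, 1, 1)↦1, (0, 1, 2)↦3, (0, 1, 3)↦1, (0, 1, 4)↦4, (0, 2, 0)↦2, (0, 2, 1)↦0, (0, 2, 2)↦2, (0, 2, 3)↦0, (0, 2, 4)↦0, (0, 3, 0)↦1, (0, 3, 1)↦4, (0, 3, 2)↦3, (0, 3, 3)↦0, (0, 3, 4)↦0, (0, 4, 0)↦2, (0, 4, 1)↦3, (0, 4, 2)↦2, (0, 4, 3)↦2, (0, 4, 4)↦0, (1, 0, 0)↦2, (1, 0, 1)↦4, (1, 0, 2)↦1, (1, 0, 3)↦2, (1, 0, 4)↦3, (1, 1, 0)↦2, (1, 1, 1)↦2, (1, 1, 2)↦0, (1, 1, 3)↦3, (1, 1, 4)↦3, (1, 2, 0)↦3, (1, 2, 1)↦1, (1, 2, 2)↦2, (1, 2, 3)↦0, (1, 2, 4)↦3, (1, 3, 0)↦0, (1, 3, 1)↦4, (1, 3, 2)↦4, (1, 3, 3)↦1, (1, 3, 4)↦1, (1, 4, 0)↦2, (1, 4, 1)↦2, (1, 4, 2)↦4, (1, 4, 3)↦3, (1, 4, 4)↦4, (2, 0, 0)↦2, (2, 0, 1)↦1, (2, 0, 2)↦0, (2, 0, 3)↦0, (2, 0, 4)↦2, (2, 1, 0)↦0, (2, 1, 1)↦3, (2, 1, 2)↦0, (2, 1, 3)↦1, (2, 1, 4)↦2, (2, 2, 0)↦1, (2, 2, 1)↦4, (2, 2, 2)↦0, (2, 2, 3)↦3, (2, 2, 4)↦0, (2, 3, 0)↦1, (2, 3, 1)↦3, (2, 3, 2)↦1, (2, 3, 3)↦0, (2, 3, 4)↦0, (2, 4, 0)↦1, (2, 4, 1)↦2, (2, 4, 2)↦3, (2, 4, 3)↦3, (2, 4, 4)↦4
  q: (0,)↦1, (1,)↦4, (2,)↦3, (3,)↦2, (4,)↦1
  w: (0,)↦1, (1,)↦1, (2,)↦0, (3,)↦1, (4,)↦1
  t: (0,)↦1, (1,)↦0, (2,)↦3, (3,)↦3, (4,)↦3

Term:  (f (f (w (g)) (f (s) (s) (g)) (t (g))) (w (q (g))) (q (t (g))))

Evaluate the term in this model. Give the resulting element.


value = 1

  g = 2
  (w (g)) = w(2,) = 0
  s = 1
  s = 1
  g = 2
  (f (s) (s) (g)) = f(1, 1, 2) = 1
  g = 2
  (t (g)) = t(2,) = 3
  (f (w (g)) (f (s) (s) (g)) (t (g))) = f(0, 1, 3) = 2
  g = 2
  (q (g)) = q(2,) = 3
  (w (q (g))) = w(3,) = 1
  g = 2
  (t (g)) = t(2,) = 3
  (q (t (g))) = q(3,) = 2
  (f (f (w (g)) (f (s) (s) (g)) (t (g))) (w (q (g))) (q (t (g)))) = f(2, 1, 2) = 1


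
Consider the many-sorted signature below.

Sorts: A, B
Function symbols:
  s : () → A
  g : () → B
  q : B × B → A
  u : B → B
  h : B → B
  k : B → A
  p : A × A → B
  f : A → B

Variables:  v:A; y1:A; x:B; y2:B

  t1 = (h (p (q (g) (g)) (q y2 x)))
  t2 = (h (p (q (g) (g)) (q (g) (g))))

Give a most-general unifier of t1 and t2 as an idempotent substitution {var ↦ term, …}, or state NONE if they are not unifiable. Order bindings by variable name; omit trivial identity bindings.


{x ↦ (g), y2 ↦ (g)}


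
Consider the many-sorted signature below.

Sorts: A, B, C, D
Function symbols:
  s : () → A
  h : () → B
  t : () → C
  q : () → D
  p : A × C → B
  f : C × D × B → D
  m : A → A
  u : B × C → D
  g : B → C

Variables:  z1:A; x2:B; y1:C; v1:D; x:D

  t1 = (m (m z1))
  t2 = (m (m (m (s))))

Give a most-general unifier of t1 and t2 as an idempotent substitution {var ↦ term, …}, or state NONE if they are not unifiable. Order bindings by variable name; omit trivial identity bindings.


{z1 ↦ (m (s))}


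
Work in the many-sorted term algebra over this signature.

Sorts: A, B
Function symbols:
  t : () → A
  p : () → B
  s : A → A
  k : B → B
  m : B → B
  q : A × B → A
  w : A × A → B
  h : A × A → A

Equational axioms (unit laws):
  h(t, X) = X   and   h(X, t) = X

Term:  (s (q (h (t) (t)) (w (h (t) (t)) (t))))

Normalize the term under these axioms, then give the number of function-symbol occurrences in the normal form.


1. (s (q (h (t) (t)) (w (h (t) (t)) (t))))  →  (s (q (t) (w (h (t) (t)) (t))))
2. (s (q (t) (w (h (t) (t)) (t))))  →  (s (q (t) (w (t) (t))))
normal form: (s (q (t) (w (t) (t))))

size = 6


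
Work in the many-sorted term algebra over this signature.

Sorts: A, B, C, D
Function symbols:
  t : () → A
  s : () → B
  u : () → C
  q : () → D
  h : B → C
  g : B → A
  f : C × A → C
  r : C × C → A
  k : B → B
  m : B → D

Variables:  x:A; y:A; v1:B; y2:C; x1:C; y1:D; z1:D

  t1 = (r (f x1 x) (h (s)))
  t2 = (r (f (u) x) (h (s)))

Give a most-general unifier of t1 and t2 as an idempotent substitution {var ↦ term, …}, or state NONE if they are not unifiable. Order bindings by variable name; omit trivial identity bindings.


{x1 ↦ (u)}


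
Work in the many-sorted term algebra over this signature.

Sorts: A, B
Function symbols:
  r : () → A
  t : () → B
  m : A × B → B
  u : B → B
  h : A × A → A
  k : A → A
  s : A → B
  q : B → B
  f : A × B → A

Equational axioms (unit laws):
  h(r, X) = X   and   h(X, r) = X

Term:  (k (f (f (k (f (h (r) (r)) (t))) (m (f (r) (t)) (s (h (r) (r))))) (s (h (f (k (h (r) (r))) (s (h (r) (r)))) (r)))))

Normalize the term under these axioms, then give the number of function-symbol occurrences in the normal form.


size = 19

1. (k (f (f (k (f (h (r) (r)) (t))) (m (f (r) (t)) (s (h (r) (r))))) (s (h (f (k (h (r) (r))) (s (h (r) (r)))) (r)))))  →  (k (f (f (k (f (r) (t))) (m (f (r) (t)) (s (h (r) (r))))) (s (h (f (k (h (r) (r))) (s (h (r) (r)))) (r)))))
2. (k (f (f (k (f (r) (t))) (m (f (r) (t)) (s (h (r) (r))))) (s (h (f (k (h (r) (r))) (s (h (r) (r)))) (r)))))  →  (k (f (f (k (f (r) (t))) (m (f (r) (t)) (s (r)))) (s (h (f (k (h (r) (r))) (s (h (r) (r)))) (r)))))
3. (k (f (f (k (f (r) (t))) (m (f (r) (t)) (s (r)))) (s (h (f (k (h (r) (r))) (s (h (r) (r)))) (r)))))  →  (k (f (f (k (f (r) (t))) (m (f (r) (t)) (s (r)))) (s (f (k (h (r) (r))) (s (h (r) (r)))))))
4. (k (f (f (k (f (r) (t))) (m (f (r) (t)) (s (r)))) (s (f (k (h (r) (r))) (s (h (r) (r)))))))  →  (k (f (f (k (f (r) (t))) (m (f (r) (t)) (s (r)))) (s (f (k (r)) (s (h (r) (r)))))))
5. (k (f (f (k (f (r) (t))) (m (f (r) (t)) (s (r)))) (s (f (k (r)) (s (h (r) (r)))))))  →  (k (f (f (k (f (r) (t))) (m (f (r) (t)) (s (r)))) (s (f (k (r)) (s (r))))))
normal form: (k (f (f (k (f (r) (t))) (m (f (r) (t)) (s (r)))) (s (f (k (r)) (s (r))))))


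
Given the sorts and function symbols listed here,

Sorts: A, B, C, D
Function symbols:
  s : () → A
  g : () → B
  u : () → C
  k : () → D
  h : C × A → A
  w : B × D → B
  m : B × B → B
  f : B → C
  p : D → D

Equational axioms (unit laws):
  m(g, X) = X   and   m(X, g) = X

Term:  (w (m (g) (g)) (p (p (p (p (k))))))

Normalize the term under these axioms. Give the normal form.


1. (w (m (g) (g)) (p (p (p (p (k))))))  →  (w (g) (p (p (p (p (k))))))

normal form = (w (g) (p (p (p (p (k))))))


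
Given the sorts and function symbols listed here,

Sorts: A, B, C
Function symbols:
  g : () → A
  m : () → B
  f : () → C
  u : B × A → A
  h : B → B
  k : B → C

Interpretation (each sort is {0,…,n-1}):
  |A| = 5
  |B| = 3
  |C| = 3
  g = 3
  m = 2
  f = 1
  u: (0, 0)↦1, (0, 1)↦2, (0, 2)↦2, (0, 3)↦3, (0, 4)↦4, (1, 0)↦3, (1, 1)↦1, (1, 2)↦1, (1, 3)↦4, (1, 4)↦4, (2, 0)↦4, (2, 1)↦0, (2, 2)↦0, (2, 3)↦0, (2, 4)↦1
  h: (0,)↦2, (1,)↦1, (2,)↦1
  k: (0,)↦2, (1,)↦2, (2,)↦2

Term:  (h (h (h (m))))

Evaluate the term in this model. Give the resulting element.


value = 1

  m = 2
  (h (m)) = h(2,) = 1
  (h (h (m))) = h(1,) = 1
  (h (h (h (m)))) = h(1,) = 1


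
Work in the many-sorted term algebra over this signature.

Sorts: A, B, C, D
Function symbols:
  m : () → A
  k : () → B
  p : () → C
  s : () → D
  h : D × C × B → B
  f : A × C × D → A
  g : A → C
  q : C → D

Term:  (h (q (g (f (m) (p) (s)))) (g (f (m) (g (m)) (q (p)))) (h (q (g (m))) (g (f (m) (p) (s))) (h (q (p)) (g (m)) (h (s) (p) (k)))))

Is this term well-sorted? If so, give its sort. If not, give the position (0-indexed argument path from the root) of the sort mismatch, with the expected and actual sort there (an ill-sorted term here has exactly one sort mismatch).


        (m) : A
        (p) : C
        (s) : D
      (f (m) (p) (s)) : A
    (g (f (m) (p) (s))) : C
  (q (g (f (m) (p) (s)))) : D
      (m) : A
        (m) : A
      (g (m)) : C
        (p) : C
      (q (p)) : D
    (f (m) (g (m)) (q (p))) : A
  (g (f (m) (g (m)) (q (p)))) : C
        (m) : A
      (g (m)) : C
    (q (g (m))) : D
        (m) : A
        (p) : C
        (s) : D
      (f (m) (p) (s)) : A
    (g (f (m) (p) (s))) : C
        (p) : C
      (q (p)) : D
        (m) : A
      (g (m)) : C
        (s) : D
        (p) : C
        (k) : B
      (h (s) (p) (k)) : B
    (h (q (p)) (g (m)) (h (s) (p) (k))) : B
  (h (q (g (m))) (g (f (m) (p) (s))) (h (q (p)) (g (m)) (h (s) (p) (k)))) : B
(h (q (g (f (m) (p) (s)))) (g (f (m) (g (m)) (q (p)))) (h (q (g (m))) (g (f (m) (p) (s))) (h (q (p)) (g (m)) (h (s) (p) (k))))) : B

well-sorted; sort = B


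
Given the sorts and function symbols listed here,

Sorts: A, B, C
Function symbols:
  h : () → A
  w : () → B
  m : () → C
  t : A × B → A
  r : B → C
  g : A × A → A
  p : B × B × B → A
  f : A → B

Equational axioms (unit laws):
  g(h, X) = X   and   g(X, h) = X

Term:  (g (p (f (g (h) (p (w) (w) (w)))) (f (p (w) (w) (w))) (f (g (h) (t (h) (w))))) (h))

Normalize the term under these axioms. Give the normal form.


normal form = (p (f (p (w) (w) (w))) (f (p (w) (w) (w))) (f (t (h) (w))))

1. (g (p (f (g (h) (p (w) (w) (w)))) (f (p (w) (w) (w))) (f (g (h) (t (h) (w))))) (h))  →  (p (f (g (h) (p (w) (w) (w)))) (f (p (w) (w) (w))) (f (g (h) (t (h) (w)))))
2. (p (f (g (h) (p (w) (w) (w)))) (f (p (w) (w) (w))) (f (g (h) (t (h) (w)))))  →  (p (f (p (w) (w) (w))) (f (p (w) (w) (w))) (f (g (h) (t (h) (w)))))
3. (p (f (p (w) (w) (w))) (f (p (w) (w) (w))) (f (g (h) (t (h) (w)))))  →  (p (f (p (w) (w) (w))) (f (p (w) (w) (w))) (f (t (h) (w))))


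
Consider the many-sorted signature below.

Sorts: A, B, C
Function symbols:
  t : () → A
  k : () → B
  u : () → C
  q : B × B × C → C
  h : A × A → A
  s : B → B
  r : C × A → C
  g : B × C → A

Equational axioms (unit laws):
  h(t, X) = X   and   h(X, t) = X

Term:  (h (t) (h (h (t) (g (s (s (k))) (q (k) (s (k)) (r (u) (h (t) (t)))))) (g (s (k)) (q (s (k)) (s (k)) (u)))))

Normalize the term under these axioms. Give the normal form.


1. (h (t) (h (h (t) (g (s (s (k))) (q (k) (s (k)) (r (u) (h (t) (t)))))) (g (s (k)) (q (s (k)) (s (k)) (u)))))  →  (h (h (t) (g (s (s (k))) (q (k) (s (k)) (r (u) (h (t) (t)))))) (g (s (k)) (q (s (k)) (s (k)) (u))))
2. (h (h (t) (g (s (s (k))) (q (k) (s (k)) (r (u) (h (t) (t)))))) (g (s (k)) (q (s (k)) (s (k)) (u))))  →  (h (g (s (s (k))) (q (k) (s (k)) (r (u) (h (t) (t))))) (g (s (k)) (q (s (k)) (s (k)) (u))))
3. (h (g (s (s (k))) (q (k) (s (k)) (r (u) (h (t) (t))))) (g (s (k)) (q (s (k)) (s (k)) (u))))  →  (h (g (s (s (k))) (q (k) (s (k)) (r (u) (t)))) (g (s (k)) (q (s (k)) (s (k)) (u))))

normal form = (h (g (s (s (k))) (q (k) (s (k)) (r (u) (t)))) (g (s (k)) (q (s (k)) (s (k)) (u))))


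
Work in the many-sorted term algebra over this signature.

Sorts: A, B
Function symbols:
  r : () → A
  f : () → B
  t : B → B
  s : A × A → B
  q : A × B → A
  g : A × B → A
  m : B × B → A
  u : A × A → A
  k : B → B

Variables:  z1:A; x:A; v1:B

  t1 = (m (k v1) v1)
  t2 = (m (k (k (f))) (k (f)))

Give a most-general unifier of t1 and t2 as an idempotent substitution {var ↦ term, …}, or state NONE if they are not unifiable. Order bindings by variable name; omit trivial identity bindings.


{v1 ↦ (k (f))}


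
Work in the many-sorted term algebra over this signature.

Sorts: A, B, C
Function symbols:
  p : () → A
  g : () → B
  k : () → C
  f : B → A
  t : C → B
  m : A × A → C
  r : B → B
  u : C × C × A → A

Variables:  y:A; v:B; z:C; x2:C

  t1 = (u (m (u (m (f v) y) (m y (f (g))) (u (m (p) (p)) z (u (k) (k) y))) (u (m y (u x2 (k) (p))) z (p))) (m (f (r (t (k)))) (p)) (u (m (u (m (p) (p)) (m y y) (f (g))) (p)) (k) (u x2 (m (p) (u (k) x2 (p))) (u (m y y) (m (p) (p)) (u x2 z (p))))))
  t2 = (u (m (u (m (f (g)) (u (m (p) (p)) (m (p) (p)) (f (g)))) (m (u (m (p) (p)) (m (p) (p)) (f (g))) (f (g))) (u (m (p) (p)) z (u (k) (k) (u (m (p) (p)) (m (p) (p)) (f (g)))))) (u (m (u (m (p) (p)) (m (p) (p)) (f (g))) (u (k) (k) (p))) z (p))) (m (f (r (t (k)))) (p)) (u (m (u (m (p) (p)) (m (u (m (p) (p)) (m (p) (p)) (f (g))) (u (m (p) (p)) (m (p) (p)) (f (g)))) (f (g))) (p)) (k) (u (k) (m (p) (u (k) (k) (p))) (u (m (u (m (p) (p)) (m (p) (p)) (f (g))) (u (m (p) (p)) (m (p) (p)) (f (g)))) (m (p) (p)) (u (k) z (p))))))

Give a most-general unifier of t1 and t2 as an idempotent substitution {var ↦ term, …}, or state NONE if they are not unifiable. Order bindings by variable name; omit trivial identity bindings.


{v ↦ (g), x2 ↦ (k), y ↦ (u (m (p) (p)) (m (p) (p)) (f (g)))}
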